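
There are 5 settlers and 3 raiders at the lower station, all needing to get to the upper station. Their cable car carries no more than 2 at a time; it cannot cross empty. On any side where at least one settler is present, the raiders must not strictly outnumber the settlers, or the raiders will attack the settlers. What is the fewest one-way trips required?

13

Counting alone: each trip to the upper station takes at most 2 across and each return brings at least 1 back, so after t trips out (and t−1 returns) at most 2t − (t−1) of the 8 are across; that first reaches 8 at t = 7, so at least 13 crossings are needed.
The plan below uses exactly 13 crossings, so it is optimal:
1. 2 raiders → the upper station.  (the lower station: 5S 1R; the upper station: 0S 2R)
2. 1 raider ← the lower station.  (the lower station: 5S 2R; the upper station: 0S 1R)
3. 2 raiders → the upper station.  (the lower station: 5S 0R; the upper station: 0S 3R)
4. 1 raider ← the lower station.  (the lower station: 5S 1R; the upper station: 0S 2R)
5. 2 settlers → the upper station.  (the lower station: 3S 1R; the upper station: 2S 2R)
6. 1 raider ← the lower station.  (the lower station: 3S 2R; the upper station: 2S 1R)
7. 1 settler and 1 raider → the upper station.  (the lower station: 2S 1R; the upper station: 3S 2R)
8. 1 raider ← the lower station.  (the lower station: 2S 2R; the upper station: 3S 1R)
9. 2 raiders → the upper station.  (the lower station: 2S 0R; the upper station: 3S 3R)
10. 1 raider ← the lower station.  (the lower station: 2S 1R; the upper station: 3S 2R)
11. 1 settler and 1 raider → the upper station.  (the lower station: 1S 0R; the upper station: 4S 3R)
12. 1 raider ← the lower station.  (the lower station: 1S 1R; the upper station: 4S 2R)
13. 1 settler and 1 raider → the upper station.  (the lower station: 0S 0R; the upper station: 5S 3R)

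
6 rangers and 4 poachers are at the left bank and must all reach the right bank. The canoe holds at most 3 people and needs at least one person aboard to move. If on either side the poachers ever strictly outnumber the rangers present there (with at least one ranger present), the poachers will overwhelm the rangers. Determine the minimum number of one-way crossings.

Counting alone: each trip to the right bank takes at most 3 across and each return brings at least 1 back, so after t trips out (and t−1 returns) at most 3t − (t−1) of the 10 are across; that first reaches 10 at t = 5, so at least 9 crossings are needed.
The plan below uses exactly 9 crossings, so it is optimal:
1. 2 poachers → the right bank.  (the left bank: 6R 2P; the right bank: 0R 2P)
2. 1 poacher ← the left bank.  (the left bank: 6R 3P; the right bank: 0R 1P)
3. 3 poachers → the right bank.  (the left bank: 6R 0P; the right bank: 0R 4P)
4. 1 poacher ← the left bank.  (the left bank: 6R 1P; the right bank: 0R 3P)
5. 3 rangers → the right bank.  (the left bank: 3R 1P; the right bank: 3R 3P)
6. 1 poacher ← the left bank.  (the left bank: 3R 2P; the right bank: 3R 2P)
7. 1 ranger and 2 poachers → the right bank.  (the left bank: 2R 0P; the right bank: 4R 4P)
8. 1 poacher ← the left bank.  (the left bank: 2R 1P; the right bank: 4R 3P)
9. 2 rangers and 1 poacher → the right bank.  (the left bank: 0R 0P; the right bank: 6R 4P)

9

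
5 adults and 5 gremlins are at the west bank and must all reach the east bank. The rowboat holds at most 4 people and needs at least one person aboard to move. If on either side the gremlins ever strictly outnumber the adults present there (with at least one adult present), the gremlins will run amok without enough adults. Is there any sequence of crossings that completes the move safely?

1. 2 gremlins → the east bank.  (the west bank: 5A 3G; the east bank: 0A 2G)
2. 1 gremlin ← the west bank.  (the west bank: 5A 4G; the east bank: 0A 1G)
3. 4 gremlins → the east bank.  (the west bank: 5A 0G; the east bank: 0A 5G)
4. 1 gremlin ← the west bank.  (the west bank: 5A 1G; the east bank: 0A 4G)
5. 4 adults → the east bank.  (the west bank: 1A 1G; the east bank: 4A 4G)
6. 1 adult and 1 gremlin ← the west bank.  (the west bank: 2A 2G; the east bank: 3A 3G)
7. 2 adults and 2 gremlins → the east bank.  (the west bank: 0A 0G; the east bank: 5A 5G)

Yes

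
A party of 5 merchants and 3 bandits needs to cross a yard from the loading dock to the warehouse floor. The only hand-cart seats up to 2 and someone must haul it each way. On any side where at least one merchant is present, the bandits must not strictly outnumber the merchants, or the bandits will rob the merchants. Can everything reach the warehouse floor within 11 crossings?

Counting alone: each trip to the warehouse floor takes at most 2 across and each return brings at least 1 back, so after t trips out (and t−1 returns) at most 2t − (t−1) of the 8 are across; that first reaches 8 at t = 7, so at least 13 crossings are needed.
Since 11 < 13, 11 crossings cannot be enough. (The shortest complete plan in fact takes 13:)
1. 2 bandits → the warehouse floor.  (the loading dock: 5M 1B; the warehouse floor: 0M 2B)
2. 1 bandit ← the loading dock.  (the loading dock: 5M 2B; the warehouse floor: 0M 1B)
3. 2 bandits → the warehouse floor.  (the loading dock: 5M 0B; the warehouse floor: 0M 3B)
4. 1 bandit ← the loading dock.  (the loading dock: 5M 1B; the warehouse floor: 0M 2B)
5. 2 merchants → the warehouse floor.  (the loading dock: 3M 1B; the warehouse floor: 2M 2B)
6. 1 bandit ← the loading dock.  (the loading dock: 3M 2B; the warehouse floor: 2M 1B)
7. 1 merchant and 1 bandit → the warehouse floor.  (the loading dock: 2M 1B; the warehouse floor: 3M 2B)
8. 1 bandit ← the loading dock.  (the loading dock: 2M 2B; the warehouse floor: 3M 1B)
9. 2 bandits → the warehouse floor.  (the loading dock: 2M 0B; the warehouse floor: 3M 3B)
10. 1 bandit ← the loading dock.  (the loading dock: 2M 1B; the warehouse floor: 3M 2B)
11. 1 merchant and 1 bandit → the warehouse floor.  (the loading dock: 1M 0B; the warehouse floor: 4M 3B)
12. 1 bandit ← the loading dock.  (the loading dock: 1M 1B; the warehouse floor: 4M 2B)
13. 1 merchant and 1 bandit → the warehouse floor.  (the loading dock: 0M 0B; the warehouse floor: 5M 3B)

No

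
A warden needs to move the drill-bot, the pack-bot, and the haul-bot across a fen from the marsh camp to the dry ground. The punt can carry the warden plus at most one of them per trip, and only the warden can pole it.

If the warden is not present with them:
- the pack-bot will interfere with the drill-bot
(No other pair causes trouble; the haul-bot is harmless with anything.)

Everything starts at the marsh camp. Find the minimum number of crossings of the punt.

5

Counting alone: the warden can take at most 1 across per trip to the dry ground, so moving all 3 needs at least 3 loaded trips out, with a return between consecutive ones — at least 5 crossings.
The plan below uses exactly 5 crossings, so it is optimal:
1. Warden goes to the dry ground with the drill-bot.  [the marsh camp: the haul-bot, the pack-bot | the dry ground: the drill-bot]
2. Warden goes back to the marsh camp alone.  [the marsh camp: the haul-bot, the pack-bot | the dry ground: the drill-bot]
3. Warden goes to the dry ground with the haul-bot.  [the marsh camp: the pack-bot | the dry ground: the drill-bot, the haul-bot]
4. Warden goes back to the marsh camp alone.  [the marsh camp: the pack-bot | the dry ground: the drill-bot, the haul-bot]
5. Warden goes to the dry ground with the pack-bot.  [the marsh camp: — | the dry ground: the drill-bot, the haul-bot, the pack-bot]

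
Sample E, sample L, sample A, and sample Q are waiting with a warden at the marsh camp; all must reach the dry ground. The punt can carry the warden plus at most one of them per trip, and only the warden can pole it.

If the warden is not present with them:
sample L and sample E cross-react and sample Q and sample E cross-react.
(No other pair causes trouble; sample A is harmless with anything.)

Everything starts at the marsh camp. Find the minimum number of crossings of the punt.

Counting alone: the warden can take at most 1 across per trip to the dry ground, so moving all 4 needs at least 4 loaded trips out, with a return between consecutive ones — at least 7 crossings.
The safety rule pushes this higher. Following every safe sequence of crossings, the most of the 4 that can be at the dry ground as the punt arrives there on crossing 7 is 3 — never all 4.
So no plan with fewer than 9 crossings exists, and this one achieves 9:
1. Warden goes to the dry ground with sample E.
2. Warden goes back to the marsh camp alone.
3. Warden goes to the dry ground with sample L.
4. Warden goes back to the marsh camp with sample E.
5. Warden goes to the dry ground with sample Q.
6. Warden goes back to the marsh camp alone.
7. Warden goes to the dry ground with sample A.
8. Warden goes back to the marsh camp alone.
9. Warden goes to the dry ground with sample E.

9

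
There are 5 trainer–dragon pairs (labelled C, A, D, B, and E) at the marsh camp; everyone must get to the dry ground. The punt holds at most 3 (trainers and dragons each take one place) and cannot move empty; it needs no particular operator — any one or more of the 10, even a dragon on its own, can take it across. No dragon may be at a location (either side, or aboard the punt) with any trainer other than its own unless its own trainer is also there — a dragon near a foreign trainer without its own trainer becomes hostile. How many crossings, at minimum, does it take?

Counting alone: each trip to the dry ground takes at most 3 across and each return brings at least 1 back, so after t trips out (and t−1 returns) at most 3t − (t−1) of the 10 are across; that first reaches 10 at t = 5, so at least 9 crossings are needed.
The safety rule pushes this higher. Following every safe sequence of crossings, the most of the 10 that can be at the dry ground as the punt arrives there on crossing 9 is 9 — never all 10.
So no plan with fewer than 11 crossings exists, and this one achieves 11:
1. dragon C and trainer C cross → the dry ground.
2. trainer C crosses ← the marsh camp.
3. dragon A, dragon B, and dragon D cross → the dry ground.
4. dragon C crosses ← the marsh camp.
5. trainer A, trainer B, and trainer D cross → the dry ground.
6. dragon A and trainer A cross ← the marsh camp.
7. trainer A, trainer C, and trainer E cross → the dry ground.
8. dragon D crosses ← the marsh camp.
9. dragon A and dragon C cross → the dry ground.
10. dragon C crosses ← the marsh camp.
11. dragon C, dragon D, and dragon E cross → the dry ground.

11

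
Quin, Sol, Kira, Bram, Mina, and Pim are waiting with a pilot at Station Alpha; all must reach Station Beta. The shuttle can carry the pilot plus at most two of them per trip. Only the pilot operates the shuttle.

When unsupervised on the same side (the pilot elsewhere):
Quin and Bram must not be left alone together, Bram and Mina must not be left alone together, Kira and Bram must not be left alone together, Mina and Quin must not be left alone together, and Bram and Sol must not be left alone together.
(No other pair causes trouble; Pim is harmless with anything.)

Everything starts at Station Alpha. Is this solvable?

Yes

1. Pilot goes to Station Beta with Bram and Quin.
2. Pilot goes back to Station Alpha with Quin.
3. Pilot goes to Station Beta with Quin and Sol.
4. Pilot goes back to Station Alpha with Bram.
5. Pilot goes to Station Beta with Bram and Kira.
6. Pilot goes back to Station Alpha with Bram.
7. Pilot goes to Station Beta with Bram and Pim.
8. Pilot goes back to Station Alpha with Bram.
9. Pilot goes to Station Beta with Bram and Mina.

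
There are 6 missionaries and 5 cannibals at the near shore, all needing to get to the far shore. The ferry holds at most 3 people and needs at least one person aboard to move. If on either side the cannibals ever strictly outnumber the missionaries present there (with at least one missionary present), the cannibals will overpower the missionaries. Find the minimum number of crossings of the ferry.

9

Counting alone: each trip to the far shore takes at most 3 across and each return brings at least 1 back, so after t trips out (and t−1 returns) at most 3t − (t−1) of the 11 are across; that first reaches 11 at t = 5, so at least 9 crossings are needed.
The plan below uses exactly 9 crossings, so it is optimal:
1. 3 cannibals → the far shore.  (the near shore: 6M 2C; the far shore: 0M 3C)
2. 1 cannibal ← the near shore.  (the near shore: 6M 3C; the far shore: 0M 2C)
3. 3 missionaries → the far shore.  (the near shore: 3M 3C; the far shore: 3M 2C)
4. 1 missionary ← the near shore.  (the near shore: 4M 3C; the far shore: 2M 2C)
5. 2 missionaries and 1 cannibal → the far shore.  (the near shore: 2M 2C; the far shore: 4M 3C)
6. 1 missionary ← the near shore.  (the near shore: 3M 2C; the far shore: 3M 3C)
7. 2 missionaries and 1 cannibal → the far shore.  (the near shore: 1M 1C; the far shore: 5M 4C)
8. 1 missionary ← the near shore.  (the near shore: 2M 1C; the far shore: 4M 4C)
9. 2 missionaries and 1 cannibal → the far shore.  (the near shore: 0M 0C; the far shore: 6M 5C)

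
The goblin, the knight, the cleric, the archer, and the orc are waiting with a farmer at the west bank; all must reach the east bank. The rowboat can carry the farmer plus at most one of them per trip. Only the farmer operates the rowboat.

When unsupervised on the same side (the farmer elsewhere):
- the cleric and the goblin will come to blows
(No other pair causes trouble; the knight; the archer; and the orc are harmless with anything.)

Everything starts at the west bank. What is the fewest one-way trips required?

Counting alone: the farmer can take at most 1 across per trip to the east bank, so moving all 5 needs at least 5 loaded trips out, with a return between consecutive ones — at least 9 crossings.
The plan below uses exactly 9 crossings, so it is optimal:
1. Farmer goes to the east bank with the goblin.  [the west bank: the archer, the cleric, the knight, the orc | the east bank: the goblin]
2. Farmer goes back to the west bank alone.  [the west bank: the archer, the cleric, the knight, the orc | the east bank: the goblin]
3. Farmer goes to the east bank with the knight.  [the west bank: the archer, the cleric, the orc | the east bank: the goblin, the knight]
4. Farmer goes back to the west bank alone.  [the west bank: the archer, the cleric, the orc | the east bank: the goblin, the knight]
5. Farmer goes to the east bank with the archer.  [the west bank: the cleric, the orc | the east bank: the archer, the goblin, the knight]
6. Farmer goes back to the west bank alone.  [the west bank: the cleric, the orc | the east bank: the archer, the goblin, the knight]
7. Farmer goes to the east bank with the orc.  [the west bank: the cleric | the east bank: the archer, the goblin, the knight, the orc]
8. Farmer goes back to the west bank alone.  [the west bank: the cleric | the east bank: the archer, the goblin, the knight, the orc]
9. Farmer goes to the east bank with the cleric.  [the west bank: — | the east bank: the archer, the cleric, the goblin, the knight, the orc]

9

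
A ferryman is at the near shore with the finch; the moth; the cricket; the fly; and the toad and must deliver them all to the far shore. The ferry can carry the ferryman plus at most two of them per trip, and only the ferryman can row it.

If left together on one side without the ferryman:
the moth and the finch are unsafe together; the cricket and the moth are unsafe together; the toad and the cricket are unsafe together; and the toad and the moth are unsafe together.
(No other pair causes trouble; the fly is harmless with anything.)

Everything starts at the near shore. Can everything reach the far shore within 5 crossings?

Counting alone: the ferryman can take at most 2 across per trip to the far shore, so moving all 5 needs at least 3 loaded trips out, with a return between consecutive ones — at least 5 crossings.
The safety rule pushes this higher. Following every safe sequence of crossings, the most of the 5 that can be at the far shore as the ferry arrives there on crossing 5 is 4 — never all 5.
So the move cannot be finished within 5 crossings. (The shortest complete plan takes 7:)
1. Ferryman goes to the far shore with the cricket and the moth.
2. Ferryman goes back to the near shore with the moth.
3. Ferryman goes to the far shore with the finch and the moth.
4. Ferryman goes back to the near shore with the moth.
5. Ferryman goes to the far shore with the fly and the moth.
6. Ferryman goes back to the near shore with the moth.
7. Ferryman goes to the far shore with the moth and the toad.

No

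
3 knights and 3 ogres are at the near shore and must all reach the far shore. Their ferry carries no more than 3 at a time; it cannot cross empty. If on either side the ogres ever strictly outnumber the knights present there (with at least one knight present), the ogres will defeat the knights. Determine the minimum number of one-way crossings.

Counting alone: each trip to the far shore takes at most 3 across and each return brings at least 1 back, so after t trips out (and t−1 returns) at most 3t − (t−1) of the 6 are across; that first reaches 6 at t = 3, so at least 5 crossings are needed.
The plan below uses exactly 5 crossings, so it is optimal:
1. 2 ogres → the far shore.  (the near shore: 3K 1O; the far shore: 0K 2O)
2. 1 ogre ← the near shore.  (the near shore: 3K 2O; the far shore: 0K 1O)
3. 3 knights → the far shore.  (the near shore: 0K 2O; the far shore: 3K 1O)
4. 1 ogre ← the near shore.  (the near shore: 0K 3O; the far shore: 3K 0O)
5. 3 ogres → the far shore.  (the near shore: 0K 0O; the far shore: 3K 3O)

5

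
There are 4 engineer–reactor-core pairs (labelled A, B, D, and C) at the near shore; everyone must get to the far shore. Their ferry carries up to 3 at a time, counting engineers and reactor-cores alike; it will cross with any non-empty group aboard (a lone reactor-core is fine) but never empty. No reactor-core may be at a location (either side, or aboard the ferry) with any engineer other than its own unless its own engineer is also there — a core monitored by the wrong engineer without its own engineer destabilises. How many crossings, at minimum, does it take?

9

Counting alone: each trip to the far shore takes at most 3 across and each return brings at least 1 back, so after t trips out (and t−1 returns) at most 3t − (t−1) of the 8 are across; that first reaches 8 at t = 4, so at least 7 crossings are needed.
The safety rule pushes this higher. Following every safe sequence of crossings, the most of the 8 that can be at the far shore as the ferry arrives there on crossing 7 is 7 — never all 8.
So no plan with fewer than 9 crossings exists, and this one achieves 9:
1. engineer A and reactor-core A cross → the far shore.
2. engineer A crosses ← the near shore.
3. engineer A, engineer B, and reactor-core B cross → the far shore.
4. engineer A and reactor-core A cross ← the near shore.
5. engineer A, engineer C, and engineer D cross → the far shore.
6. reactor-core B crosses ← the near shore.
7. reactor-core A and reactor-core B cross → the far shore.
8. reactor-core A crosses ← the near shore.
9. reactor-core A, reactor-core C, and reactor-core D cross → the far shore.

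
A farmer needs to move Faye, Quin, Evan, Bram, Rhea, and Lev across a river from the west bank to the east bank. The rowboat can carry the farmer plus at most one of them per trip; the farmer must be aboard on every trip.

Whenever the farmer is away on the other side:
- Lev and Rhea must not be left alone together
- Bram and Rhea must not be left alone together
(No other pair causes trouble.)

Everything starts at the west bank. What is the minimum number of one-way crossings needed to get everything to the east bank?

13

Counting alone: the farmer can take at most 1 across per trip to the east bank, so moving all 6 needs at least 6 loaded trips out, with a return between consecutive ones — at least 11 crossings.
The safety rule pushes this higher. Following every safe sequence of crossings, the most of the 6 that can be at the east bank as the rowboat arrives there on crossing 11 is 5 — never all 6.
So no plan with fewer than 13 crossings exists, and this one achieves 13:
1. Farmer goes to the east bank with Rhea.
2. Farmer goes back to the west bank alone.
3. Farmer goes to the east bank with Faye.
4. Farmer goes back to the west bank alone.
5. Farmer goes to the east bank with Quin.
6. Farmer goes back to the west bank alone.
7. Farmer goes to the east bank with Evan.
8. Farmer goes back to the west bank alone.
9. Farmer goes to the east bank with Bram.
10. Farmer goes back to the west bank with Rhea.
11. Farmer goes to the east bank with Lev.
12. Farmer goes back to the west bank alone.
13. Farmer goes to the east bank with Rhea.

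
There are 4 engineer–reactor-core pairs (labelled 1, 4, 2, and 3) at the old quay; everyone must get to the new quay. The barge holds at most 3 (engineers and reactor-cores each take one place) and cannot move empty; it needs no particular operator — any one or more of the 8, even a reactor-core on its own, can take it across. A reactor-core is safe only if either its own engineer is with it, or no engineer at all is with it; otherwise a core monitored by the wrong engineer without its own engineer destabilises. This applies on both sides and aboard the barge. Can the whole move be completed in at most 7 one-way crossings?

Counting alone: each trip to the new quay takes at most 3 across and each return brings at least 1 back, so after t trips out (and t−1 returns) at most 3t − (t−1) of the 8 are across; that first reaches 8 at t = 4, so at least 7 crossings are needed.
The safety rule pushes this higher. Following every safe sequence of crossings, the most of the 8 that can be at the new quay as the barge arrives there on crossing 7 is 7 — never all 8.
So the move cannot be finished within 7 crossings. (The shortest complete plan takes 9:)
1. engineer 1 and reactor-core 1 cross → the new quay.
2. engineer 1 crosses ← the old quay.
3. engineer 1, engineer 4, and reactor-core 4 cross → the new quay.
4. engineer 1 and reactor-core 1 cross ← the old quay.
5. engineer 1, engineer 2, and engineer 3 cross → the new quay.
6. reactor-core 4 crosses ← the old quay.
7. reactor-core 1 and reactor-core 4 cross → the new quay.
8. reactor-core 1 crosses ← the old quay.
9. reactor-core 1, reactor-core 2, and reactor-core 3 cross → the new quay.

No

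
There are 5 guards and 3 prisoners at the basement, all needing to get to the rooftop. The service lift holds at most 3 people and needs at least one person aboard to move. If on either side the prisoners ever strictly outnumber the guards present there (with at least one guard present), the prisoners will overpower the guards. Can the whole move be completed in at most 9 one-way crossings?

Yes — this plan uses 7 crossings (≤ 9):
1. 2 prisoners → the rooftop.  (the basement: 5G 1P; the rooftop: 0G 2P)
2. 1 prisoner ← the basement.  (the basement: 5G 2P; the rooftop: 0G 1P)
3. 2 guards and 1 prisoner → the rooftop.  (the basement: 3G 1P; the rooftop: 2G 2P)
4. 1 prisoner ← the basement.  (the basement: 3G 2P; the rooftop: 2G 1P)
5. 1 guard and 2 prisoners → the rooftop.  (the basement: 2G 0P; the rooftop: 3G 3P)
6. 1 prisoner ← the basement.  (the basement: 2G 1P; the rooftop: 3G 2P)
7. 2 guards and 1 prisoner → the rooftop.  (the basement: 0G 0P; the rooftop: 5G 3P)

Yes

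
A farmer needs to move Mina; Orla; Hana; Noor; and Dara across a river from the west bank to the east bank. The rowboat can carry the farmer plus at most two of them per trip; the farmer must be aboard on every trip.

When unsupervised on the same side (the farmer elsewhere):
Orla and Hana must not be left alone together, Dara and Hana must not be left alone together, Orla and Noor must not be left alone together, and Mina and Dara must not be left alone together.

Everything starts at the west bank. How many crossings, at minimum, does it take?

7

Counting alone: the farmer can take at most 2 across per trip to the east bank, so moving all 5 needs at least 3 loaded trips out, with a return between consecutive ones — at least 5 crossings.
The safety rule pushes this higher. Following every safe sequence of crossings, the most of the 5 that can be at the east bank as the rowboat arrives there on crossing 5 is 4 — never all 5.
So no plan with fewer than 7 crossings exists, and this one achieves 7:
1. Farmer goes to the east bank with Dara and Orla.
2. Farmer goes back to the west bank alone.
3. Farmer goes to the east bank with Mina.
4. Farmer goes back to the west bank with Dara.
5. Farmer goes to the east bank with Hana and Noor.
6. Farmer goes back to the west bank with Orla.
7. Farmer goes to the east bank with Dara and Orla.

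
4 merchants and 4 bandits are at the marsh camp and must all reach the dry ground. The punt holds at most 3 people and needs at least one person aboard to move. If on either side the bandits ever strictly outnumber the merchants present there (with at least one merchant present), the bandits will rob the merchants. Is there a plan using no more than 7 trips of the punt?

Counting alone: each trip to the dry ground takes at most 3 across and each return brings at least 1 back, so after t trips out (and t−1 returns) at most 3t − (t−1) of the 8 are across; that first reaches 8 at t = 4, so at least 7 crossings are needed.
The safety rule pushes this higher. Following every safe sequence of crossings, the most of the 8 that can be at the dry ground as the punt arrives there on crossing 7 is 7 — never all 8.
So the move cannot be finished within 7 crossings. (The shortest complete plan takes 9:)
1. 2 bandits → the dry ground.  (the marsh camp: 4M 2B; the dry ground: 0M 2B)
2. 1 bandit ← the marsh camp.  (the marsh camp: 4M 3B; the dry ground: 0M 1B)
3. 3 bandits → the dry ground.  (the marsh camp: 4M 0B; the dry ground: 0M 4B)
4. 1 bandit ← the marsh camp.  (the marsh camp: 4M 1B; the dry ground: 0M 3B)
5. 3 merchants → the dry ground.  (the marsh camp: 1M 1B; the dry ground: 3M 3B)
6. 1 merchant and 1 bandit ← the marsh camp.  (the marsh camp: 2M 2B; the dry ground: 2M 2B)
7. 2 merchants → the dry ground.  (the marsh camp: 0M 2B; the dry ground: 4M 2B)
8. 1 bandit ← the marsh camp.  (the marsh camp: 0M 3B; the dry ground: 4M 1B)
9. 3 bandits → the dry ground.  (the marsh camp: 0M 0B; the dry ground: 4M 4B)

No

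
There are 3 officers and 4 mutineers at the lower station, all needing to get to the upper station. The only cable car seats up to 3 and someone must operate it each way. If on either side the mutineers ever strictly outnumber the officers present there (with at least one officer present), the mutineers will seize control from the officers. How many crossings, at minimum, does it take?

The mutineers already outnumber the officers at the lower station before anyone moves, so the starting position itself is disallowed.

impossible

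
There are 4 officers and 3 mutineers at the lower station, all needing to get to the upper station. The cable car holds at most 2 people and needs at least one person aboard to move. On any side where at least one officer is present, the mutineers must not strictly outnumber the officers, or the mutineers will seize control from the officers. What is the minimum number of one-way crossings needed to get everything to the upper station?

Counting alone: each trip to the upper station takes at most 2 across and each return brings at least 1 back, so after t trips out (and t−1 returns) at most 2t − (t−1) of the 7 are across; that first reaches 7 at t = 6, so at least 11 crossings are needed.
The plan below uses exactly 11 crossings, so it is optimal:
1. 2 mutineers → the upper station.  (the lower station: 4O 1M; the upper station: 0O 2M)
2. 1 mutineer ← the lower station.  (the lower station: 4O 2M; the upper station: 0O 1M)
3. 2 mutineers → the upper station.  (the lower station: 4O 0M; the upper station: 0O 3M)
4. 1 mutineer ← the lower station.  (the lower station: 4O 1M; the upper station: 0O 2M)
5. 2 officers → the upper station.  (the lower station: 2O 1M; the upper station: 2O 2M)
6. 1 mutineer ← the lower station.  (the lower station: 2O 2M; the upper station: 2O 1M)
7. 1 officer and 1 mutineer → the upper station.  (the lower station: 1O 1M; the upper station: 3O 2M)
8. 1 officer ← the lower station.  (the lower station: 2O 1M; the upper station: 2O 2M)
9. 1 officer and 1 mutineer → the upper station.  (the lower station: 1O 0M; the upper station: 3O 3M)
10. 1 mutineer ← the lower station.  (the lower station: 1O 1M; the upper station: 3O 2M)
11. 1 officer and 1 mutineer → the upper station.  (the lower station: 0O 0M; the upper station: 4O 3M)

11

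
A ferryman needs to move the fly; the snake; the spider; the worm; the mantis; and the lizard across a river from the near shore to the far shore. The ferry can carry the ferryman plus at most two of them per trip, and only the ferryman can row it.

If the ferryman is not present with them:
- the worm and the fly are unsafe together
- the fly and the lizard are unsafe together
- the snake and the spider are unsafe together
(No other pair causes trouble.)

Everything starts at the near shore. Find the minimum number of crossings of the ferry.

Counting alone: the ferryman can take at most 2 across per trip to the far shore, so moving all 6 needs at least 3 loaded trips out, with a return between consecutive ones — at least 5 crossings.
The safety rule pushes this higher. Following every safe sequence of crossings, the most of the 6 that can be at the far shore as the ferry arrives there on crossing 5 is 5 — never all 6.
So no plan with fewer than 7 crossings exists, and this one achieves 7:
1. Ferryman goes to the far shore with the fly and the snake.
2. Ferryman goes back to the near shore alone.
3. Ferryman goes to the far shore with the worm.
4. Ferryman goes back to the near shore with the fly.
5. Ferryman goes to the far shore with the lizard and the mantis.
6. Ferryman goes back to the near shore alone.
7. Ferryman goes to the far shore with the fly and the spider.

7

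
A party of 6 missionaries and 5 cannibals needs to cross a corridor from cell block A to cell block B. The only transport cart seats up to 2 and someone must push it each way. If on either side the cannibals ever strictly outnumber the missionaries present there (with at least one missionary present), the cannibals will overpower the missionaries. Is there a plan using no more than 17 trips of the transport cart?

No

Counting alone: each trip to cell block B takes at most 2 across and each return brings at least 1 back, so after t trips out (and t−1 returns) at most 2t − (t−1) of the 11 are across; that first reaches 11 at t = 10, so at least 19 crossings are needed.
Since 17 < 19, 17 crossings cannot be enough. (The shortest complete plan in fact takes 19:)
1. 2 cannibals → cell block B.  (cell block A: 6M 3C; cell block B: 0M 2C)
2. 1 cannibal ← cell block A.  (cell block A: 6M 4C; cell block B: 0M 1C)
3. 2 cannibals → cell block B.  (cell block A: 6M 2C; cell block B: 0M 3C)
4. 1 cannibal ← cell block A.  (cell block A: 6M 3C; cell block B: 0M 2C)
5. 2 missionaries → cell block B.  (cell block A: 4M 3C; cell block B: 2M 2C)
6. 1 cannibal ← cell block A.  (cell block A: 4M 4C; cell block B: 2M 1C)
7. 1 missionary and 1 cannibal → cell block B.  (cell block A: 3M 3C; cell block B: 3M 2C)
8. 1 missionary ← cell block A.  (cell block A: 4M 3C; cell block B: 2M 2C)
9. 1 missionary and 1 cannibal → cell block B.  (cell block A: 3M 2C; cell block B: 3M 3C)
10. 1 cannibal ← cell block A.  (cell block A: 3M 3C; cell block B: 3M 2C)
11. 1 missionary and 1 cannibal → cell block B.  (cell block A: 2M 2C; cell block B: 4M 3C)
12. 1 missionary ← cell block A.  (cell block A: 3M 2C; cell block B: 3M 3C)
13. 1 missionary and 1 cannibal → cell block B.  (cell block A: 2M 1C; cell block B: 4M 4C)
14. 1 cannibal ← cell block A.  (cell block A: 2M 2C; cell block B: 4M 3C)
15. 1 missionary and 1 cannibal → cell block B.  (cell block A: 1M 1C; cell block B: 5M 4C)
16. 1 missionary ← cell block A.  (cell block A: 2M 1C; cell block B: 4M 4C)
17. 1 missionary and 1 cannibal → cell block B.  (cell block A: 1M 0C; cell block B: 5M 5C)
18. 1 cannibal ← cell block A.  (cell block A: 1M 1C; cell block B: 5M 4C)
19. 1 missionary and 1 cannibal → cell block B.  (cell block A: 0M 0C; cell block B: 6M 5C)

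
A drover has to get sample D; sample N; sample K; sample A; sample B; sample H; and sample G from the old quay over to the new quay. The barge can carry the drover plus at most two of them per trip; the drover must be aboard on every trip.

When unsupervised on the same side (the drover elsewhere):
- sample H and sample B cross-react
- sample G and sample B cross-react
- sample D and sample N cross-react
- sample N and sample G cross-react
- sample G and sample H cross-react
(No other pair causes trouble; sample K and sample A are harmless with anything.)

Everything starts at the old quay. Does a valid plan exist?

No

Whatever the first load, the items left behind include a forbidden pair without the drover. No opening move is safe, so no plan exists.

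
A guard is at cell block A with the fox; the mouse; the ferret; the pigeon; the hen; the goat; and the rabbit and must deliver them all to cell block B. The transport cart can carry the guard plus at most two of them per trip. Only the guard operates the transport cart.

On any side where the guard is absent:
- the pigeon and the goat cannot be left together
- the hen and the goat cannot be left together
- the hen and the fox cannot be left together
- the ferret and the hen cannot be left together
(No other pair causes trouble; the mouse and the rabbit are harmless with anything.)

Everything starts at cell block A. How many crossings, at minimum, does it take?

7

Counting alone: the guard can take at most 2 across per trip to cell block B, so moving all 7 needs at least 4 loaded trips out, with a return between consecutive ones — at least 7 crossings.
The plan below uses exactly 7 crossings, so it is optimal:
1. Guard goes to cell block B with the hen and the pigeon.
2. Guard goes back to cell block A alone.
3. Guard goes to cell block B with the mouse and the rabbit.
4. Guard goes back to cell block A alone.
5. Guard goes to cell block B with the ferret and the fox.
6. Guard goes back to cell block A with the hen.
7. Guard goes to cell block B with the goat and the hen.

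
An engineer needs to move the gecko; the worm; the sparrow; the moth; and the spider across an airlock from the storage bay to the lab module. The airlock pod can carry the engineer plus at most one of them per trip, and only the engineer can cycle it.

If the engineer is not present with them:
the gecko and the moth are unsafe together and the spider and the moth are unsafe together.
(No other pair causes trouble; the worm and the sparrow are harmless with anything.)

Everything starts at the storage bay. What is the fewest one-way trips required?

11

Counting alone: the engineer can take at most 1 across per trip to the lab module, so moving all 5 needs at least 5 loaded trips out, with a return between consecutive ones — at least 9 crossings.
The safety rule pushes this higher. Following every safe sequence of crossings, the most of the 5 that can be at the lab module as the airlock pod arrives there on crossing 9 is 4 — never all 5.
So no plan with fewer than 11 crossings exists, and this one achieves 11:
1. Engineer goes to the lab module with the moth.  [the storage bay: the gecko, the sparrow, the spider, the worm | the lab module: the moth]
2. Engineer goes back to the storage bay alone.  [the storage bay: the gecko, the sparrow, the spider, the worm | the lab module: the moth]
3. Engineer goes to the lab module with the gecko.  [the storage bay: the sparrow, the spider, the worm | the lab module: the gecko, the moth]
4. Engineer goes back to the storage bay with the moth.  [the storage bay: the moth, the sparrow, the spider, the worm | the lab module: the gecko]
5. Engineer goes to the lab module with the spider.  [the storage bay: the moth, the sparrow, the worm | the lab module: the gecko, the spider]
6. Engineer goes back to the storage bay alone.  [the storage bay: the moth, the sparrow, the worm | the lab module: the gecko, the spider]
7. Engineer goes to the lab module with the worm.  [the storage bay: the moth, the sparrow | the lab module: the gecko, the spider, the worm]
8. Engineer goes back to the storage bay alone.  [the storage bay: the moth, the sparrow | the lab module: the gecko, the spider, the worm]
9. Engineer goes to the lab module with the sparrow.  [the storage bay: the moth | the lab module: the gecko, the sparrow, the spider, the worm]
10. Engineer goes back to the storage bay alone.  [the storage bay: the moth | the lab module: the gecko, the sparrow, the spider, the worm]
11. Engineer goes to the lab module with the moth.  [the storage bay: — | the lab module: the gecko, the moth, the sparrow, the spider, the worm]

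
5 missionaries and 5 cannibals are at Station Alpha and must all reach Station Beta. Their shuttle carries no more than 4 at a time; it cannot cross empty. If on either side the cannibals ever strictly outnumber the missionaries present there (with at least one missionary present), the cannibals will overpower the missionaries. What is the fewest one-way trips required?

Counting alone: each trip to Station Beta takes at most 4 across and each return brings at least 1 back, so after t trips out (and t−1 returns) at most 4t − (t−1) of the 10 are across; that first reaches 10 at t = 3, so at least 5 crossings are needed.
The safety rule pushes this higher. Following every safe sequence of crossings, the most of the 10 that can be at Station Beta as the shuttle arrives there on crossing 5 is 9 — never all 10.
So no plan with fewer than 7 crossings exists, and this one achieves 7:
1. 2 cannibals → Station Beta.  (Station Alpha: 5M 3C; Station Beta: 0M 2C)
2. 1 cannibal ← Station Alpha.  (Station Alpha: 5M 4C; Station Beta: 0M 1C)
3. 4 cannibals → Station Beta.  (Station Alpha: 5M 0C; Station Beta: 0M 5C)
4. 1 cannibal ← Station Alpha.  (Station Alpha: 5M 1C; Station Beta: 0M 4C)
5. 4 missionaries → Station Beta.  (Station Alpha: 1M 1C; Station Beta: 4M 4C)
6. 1 missionary and 1 cannibal ← Station Alpha.  (Station Alpha: 2M 2C; Station Beta: 3M 3C)
7. 2 missionaries and 2 cannibals → Station Beta.  (Station Alpha: 0M 0C; Station Beta: 5M 5C)

7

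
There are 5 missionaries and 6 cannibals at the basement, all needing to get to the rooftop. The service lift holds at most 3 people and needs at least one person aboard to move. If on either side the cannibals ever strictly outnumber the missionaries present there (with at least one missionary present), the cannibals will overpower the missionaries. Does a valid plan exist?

No

The cannibals already outnumber the missionaries at the basement before anyone moves, so the starting position itself is disallowed.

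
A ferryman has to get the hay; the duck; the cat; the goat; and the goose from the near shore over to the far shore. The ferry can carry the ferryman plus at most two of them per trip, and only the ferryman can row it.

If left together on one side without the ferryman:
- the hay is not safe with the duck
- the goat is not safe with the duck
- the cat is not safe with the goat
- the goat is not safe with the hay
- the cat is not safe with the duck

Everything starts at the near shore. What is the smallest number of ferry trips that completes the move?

Counting alone: the ferryman can take at most 2 across per trip to the far shore, so moving all 5 needs at least 3 loaded trips out, with a return between consecutive ones — at least 5 crossings.
The safety rule pushes this higher. Following every safe sequence of crossings, the most of the 5 that can be at the far shore as the ferry arrives there on crossing 5 is 4 — never all 5.
So no plan with fewer than 7 crossings exists, and this one achieves 7:
1. Ferryman goes to the far shore with the duck and the goat.  [the near shore: the cat, the goose, the hay | the far shore: the duck, the goat]
2. Ferryman goes back to the near shore with the duck.  [the near shore: the cat, the duck, the goose, the hay | the far shore: the goat]
3. Ferryman goes to the far shore with the cat and the hay.  [the near shore: the duck, the goose | the far shore: the cat, the goat, the hay]
4. Ferryman goes back to the near shore with the goat.  [the near shore: the duck, the goat, the goose | the far shore: the cat, the hay]
5. Ferryman goes to the far shore with the duck and the goose.  [the near shore: the goat | the far shore: the cat, the duck, the goose, the hay]
6. Ferryman goes back to the near shore with the duck.  [the near shore: the duck, the goat | the far shore: the cat, the goose, the hay]
7. Ferryman goes to the far shore with the duck and the goat.  [the near shore: — | the far shore: the cat, the duck, the goat, the goose, the hay]

7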